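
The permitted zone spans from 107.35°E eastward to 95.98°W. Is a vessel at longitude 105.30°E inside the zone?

Band width going east from +107.35° to -95.98°: ((-95.98 − 107.35) mod 360) = 156.67°.
Offset of +105.30° east of the west edge: ((105.30 − 107.35) mod 360) = 357.95°.
357.95° > 156.67° ⇒ outside.

No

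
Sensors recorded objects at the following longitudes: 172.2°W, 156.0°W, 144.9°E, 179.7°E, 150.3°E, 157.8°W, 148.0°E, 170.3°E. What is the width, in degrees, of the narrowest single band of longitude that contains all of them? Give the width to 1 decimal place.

59.1°

Sort the longitudes: -172.2°, -157.8°, -156.0°, +144.9°, +148.0°, +150.3°, +170.3°, +179.7°.
Eastward gaps between consecutive values (wrapping around): 14.4°, 1.8°, 300.9°, 3.1°, 2.3°, 20.0°, 9.4°, 8.1°.
Largest gap = 300.9° ⇒ minimal covering band is its complement: 360° − 300.9° = 59.1°.
Band runs from +144.9° eastward to -156.0°, crossing the antimeridian.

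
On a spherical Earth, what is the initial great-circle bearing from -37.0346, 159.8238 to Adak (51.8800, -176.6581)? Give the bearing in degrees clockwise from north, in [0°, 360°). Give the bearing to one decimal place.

Δλ = -176.6581 − 159.8238 = -336.4819°; wrapped into (−180°, 180°]: 23.5181°.
θ = atan2( sin Δλ · cos φ₂ , cos φ₁ · sin φ₂ − sin φ₁ · cos φ₂ · cos Δλ )
  = atan2(0.24633, 0.96894) = 14.264° → normalised to [0°, 360°): 14.264°.

14.3°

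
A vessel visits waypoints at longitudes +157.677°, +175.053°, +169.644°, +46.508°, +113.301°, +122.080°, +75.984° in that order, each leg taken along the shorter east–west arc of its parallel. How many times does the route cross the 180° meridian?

0

Leg 1: +157.677° → +175.053°, shortest Δλ = 17.376° (east) — does not cross 180°.
Leg 2: +175.053° → +169.644°, shortest Δλ = -5.409° (west) — does not cross 180°.
Leg 3: +169.644° → +46.508°, shortest Δλ = -123.136° (west) — does not cross 180°.
Leg 4: +46.508° → +113.301°, shortest Δλ = 66.793° (east) — does not cross 180°.
Leg 5: +113.301° → +122.080°, shortest Δλ = 8.779° (east) — does not cross 180°.
Leg 6: +122.080° → +75.984°, shortest Δλ = -46.096° (west) — does not cross 180°.
Total crossings: 0.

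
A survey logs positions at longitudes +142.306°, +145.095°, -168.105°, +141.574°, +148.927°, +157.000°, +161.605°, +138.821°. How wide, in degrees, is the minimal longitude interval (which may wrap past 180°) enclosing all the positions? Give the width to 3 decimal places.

53.074°

Sort the longitudes: -168.105°, +138.821°, +141.574°, +142.306°, +145.095°, +148.927°, +157.000°, +161.605°.
Eastward gaps between consecutive values (wrapping around): 306.926°, 2.753°, 0.732°, 2.789°, 3.832°, 8.073°, 4.605°, 30.290°.
Largest gap = 306.926° ⇒ minimal covering band is its complement: 360° − 306.926° = 53.074°.
Band runs from +138.821° eastward to -168.105°, crossing the antimeridian.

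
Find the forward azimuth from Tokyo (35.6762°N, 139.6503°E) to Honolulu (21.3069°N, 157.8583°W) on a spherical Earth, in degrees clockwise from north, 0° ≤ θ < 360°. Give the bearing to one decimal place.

Δλ = -157.8583 − 139.6503 = -297.5086°; wrapped into (−180°, 180°]: 62.4914°.
θ = atan2( sin Δλ · cos φ₂ , cos φ₁ · sin φ₂ − sin φ₁ · cos φ₂ · cos Δλ )
  = atan2(0.82632, 0.04421) = 86.937° → normalised to [0°, 360°): 86.937°.

86.9°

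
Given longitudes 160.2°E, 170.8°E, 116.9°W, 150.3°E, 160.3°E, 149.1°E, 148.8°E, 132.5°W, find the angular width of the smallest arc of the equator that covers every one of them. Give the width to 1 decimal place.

94.3°

Sort the longitudes: -132.5°, -116.9°, +148.8°, +149.1°, +150.3°, +160.2°, +160.3°, +170.8°.
Eastward gaps between consecutive values (wrapping around): 15.6°, 265.7°, 0.3°, 1.2°, 9.9°, 0.1°, 10.5°, 56.7°.
Largest gap = 265.7° ⇒ minimal covering band is its complement: 360° − 265.7° = 94.3°.
Band runs from +148.8° eastward to -116.9°, crossing the antimeridian.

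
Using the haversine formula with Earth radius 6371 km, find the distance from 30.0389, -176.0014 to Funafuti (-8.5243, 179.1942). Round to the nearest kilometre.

4319 km

Δλ = 179.1942 − -176.0014 = 355.1956°; wrapped into (−180°, 180°]: -4.8044°.
Δφ = -8.5243 − 30.0389 = -38.5632°.
a = sin²(Δφ/2) + cos φ₁ · cos φ₂ · sin²(Δλ/2) = 0.110544.
c = 2·atan2(√a, √(1−a)) = 0.67787 rad → d = 6371·c ≈ 4318.68 km.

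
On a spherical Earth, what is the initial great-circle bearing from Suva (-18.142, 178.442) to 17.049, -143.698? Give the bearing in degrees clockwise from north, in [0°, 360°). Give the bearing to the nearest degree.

49°

Δλ = -143.698 − 178.442 = -322.140°; wrapped into (−180°, 180°]: 37.860°.
θ = atan2( sin Δλ · cos φ₂ , cos φ₁ · sin φ₂ − sin φ₁ · cos φ₂ · cos Δλ )
  = atan2(0.58676, 0.51364) = 48.802° → normalised to [0°, 360°): 48.802°.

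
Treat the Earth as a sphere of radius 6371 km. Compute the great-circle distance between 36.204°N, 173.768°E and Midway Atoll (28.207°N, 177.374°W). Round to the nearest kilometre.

1218 km

Δλ = -177.374 − 173.768 = -351.142°; wrapped into (−180°, 180°]: 8.858°.
Δφ = 28.207 − 36.204 = -7.997°.
a = sin²(Δφ/2) + cos φ₁ · cos φ₂ · sin²(Δλ/2) = 0.009103.
c = 2·atan2(√a, √(1−a)) = 0.19111 rad → d = 6371·c ≈ 1217.56 km.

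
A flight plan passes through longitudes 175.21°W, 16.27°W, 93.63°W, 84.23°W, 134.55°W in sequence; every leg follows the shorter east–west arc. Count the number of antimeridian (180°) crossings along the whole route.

Leg 1: -175.21° → -16.27°, shortest Δλ = 158.94° (east) — does not cross 180°.
Leg 2: -16.27° → -93.63°, shortest Δλ = -77.36° (west) — does not cross 180°.
Leg 3: -93.63° → -84.23°, shortest Δλ = 9.4° (east) — does not cross 180°.
Leg 4: -84.23° → -134.55°, shortest Δλ = -50.32° (west) — does not cross 180°.
Total crossings: 0.

0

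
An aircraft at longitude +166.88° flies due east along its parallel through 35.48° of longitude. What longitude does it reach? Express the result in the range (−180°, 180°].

Start at +166.88°; shift +35.48° → +202.36°.
+202.36° lies outside (−180°, 180°]; subtract 360° → -157.64°.

-157.64°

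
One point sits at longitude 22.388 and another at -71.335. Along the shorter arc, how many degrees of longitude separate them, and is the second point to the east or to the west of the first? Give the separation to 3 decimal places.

Raw difference: -71.335 − 22.388 = -93.723°.
Normalise into (−180°, 180°]: -93.723° stays -93.723°.
Negative ⇒ the second point lies to the west; separation 93.723°.

93.723° west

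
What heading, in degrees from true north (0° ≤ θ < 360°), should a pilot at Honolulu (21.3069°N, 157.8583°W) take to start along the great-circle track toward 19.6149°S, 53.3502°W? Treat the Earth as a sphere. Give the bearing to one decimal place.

Δλ = -53.3502 − -157.8583 = 104.5081°.
θ = atan2( sin Δλ · cos φ₂ , cos φ₁ · sin φ₂ − sin φ₁ · cos φ₂ · cos Δλ )
  = atan2(0.91193, -0.22700) = 103.978° → normalised to [0°, 360°): 103.978°.

104.0°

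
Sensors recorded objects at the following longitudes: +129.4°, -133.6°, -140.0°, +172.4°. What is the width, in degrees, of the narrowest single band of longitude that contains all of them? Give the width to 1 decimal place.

97.0°

Sort the longitudes: -140.0°, -133.6°, +129.4°, +172.4°.
Eastward gaps between consecutive values (wrapping around): 6.4°, 263.0°, 43.0°, 47.6°.
Largest gap = 263.0° ⇒ minimal covering band is its complement: 360° − 263.0° = 97.0°.
Band runs from +129.4° eastward to -133.6°, crossing the antimeridian.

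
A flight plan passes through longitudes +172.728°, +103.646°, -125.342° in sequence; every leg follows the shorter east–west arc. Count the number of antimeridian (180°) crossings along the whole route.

Leg 1: +172.728° → +103.646°, shortest Δλ = -69.082° (west) — does not cross 180°.
Leg 2: +103.646° → -125.342°, shortest Δλ = 131.012° (east) — crosses 180°.
Total crossings: 1.

1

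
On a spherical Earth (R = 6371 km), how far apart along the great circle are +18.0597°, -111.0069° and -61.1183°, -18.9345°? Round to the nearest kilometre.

11869 km

Δλ = -18.9345 − -111.0069 = 92.0724°.
Δφ = -61.1183 − 18.0597 = -79.1780°.
a = sin²(Δφ/2) + cos φ₁ · cos φ₂ · sin²(Δλ/2) = 0.644027.
c = 2·atan2(√a, √(1−a)) = 1.86299 rad → d = 6371·c ≈ 11869.12 km.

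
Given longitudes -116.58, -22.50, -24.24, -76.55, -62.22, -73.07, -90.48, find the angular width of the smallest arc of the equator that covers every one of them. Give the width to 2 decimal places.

Sort the longitudes: -116.58°, -90.48°, -76.55°, -73.07°, -62.22°, -24.24°, -22.50°.
Eastward gaps between consecutive values (wrapping around): 26.10°, 13.93°, 3.48°, 10.85°, 37.98°, 1.74°, 265.92°.
Largest gap = 265.92° ⇒ minimal covering band is its complement: 360° − 265.92° = 94.08°.
Band runs from -116.58° eastward to -22.50°.

94.08°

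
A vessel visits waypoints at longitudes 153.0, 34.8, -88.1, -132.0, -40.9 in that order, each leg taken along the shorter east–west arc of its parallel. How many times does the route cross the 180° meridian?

0

Leg 1: +153.0° → +34.8°, shortest Δλ = -118.2° (west) — does not cross 180°.
Leg 2: +34.8° → -88.1°, shortest Δλ = -122.9° (west) — does not cross 180°.
Leg 3: -88.1° → -132.0°, shortest Δλ = -43.9° (west) — does not cross 180°.
Leg 4: -132.0° → -40.9°, shortest Δλ = 91.1° (east) — does not cross 180°.
Total crossings: 0.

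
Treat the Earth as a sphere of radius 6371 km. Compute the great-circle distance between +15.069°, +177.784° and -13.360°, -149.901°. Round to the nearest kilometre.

Δλ = -149.901 − 177.784 = -327.685°; wrapped into (−180°, 180°]: 32.315°.
Δφ = -13.360 − 15.069 = -28.429°.
a = sin²(Δφ/2) + cos φ₁ · cos φ₂ · sin²(Δλ/2) = 0.133049.
c = 2·atan2(√a, √(1−a)) = 0.74675 rad → d = 6371·c ≈ 4757.52 km.

4758 km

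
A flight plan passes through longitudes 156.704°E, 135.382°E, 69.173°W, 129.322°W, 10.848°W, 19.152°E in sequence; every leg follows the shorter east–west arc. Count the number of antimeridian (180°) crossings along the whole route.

1

Leg 1: +156.704° → +135.382°, shortest Δλ = -21.322° (west) — does not cross 180°.
Leg 2: +135.382° → -69.173°, shortest Δλ = 155.445° (east) — crosses 180°.
Leg 3: -69.173° → -129.322°, shortest Δλ = -60.149° (west) — does not cross 180°.
Leg 4: -129.322° → -10.848°, shortest Δλ = 118.474° (east) — does not cross 180°.
Leg 5: -10.848° → +19.152°, shortest Δλ = 30.0° (east) — does not cross 180°.
Total crossings: 1.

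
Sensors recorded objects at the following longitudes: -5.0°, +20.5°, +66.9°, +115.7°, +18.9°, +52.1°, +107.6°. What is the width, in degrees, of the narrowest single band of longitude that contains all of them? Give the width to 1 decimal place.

Sort the longitudes: -5.0°, +18.9°, +20.5°, +52.1°, +66.9°, +107.6°, +115.7°.
Eastward gaps between consecutive values (wrapping around): 23.9°, 1.6°, 31.6°, 14.8°, 40.7°, 8.1°, 239.3°.
Largest gap = 239.3° ⇒ minimal covering band is its complement: 360° − 239.3° = 120.7°.
Band runs from -5.0° eastward to +115.7°.

120.7°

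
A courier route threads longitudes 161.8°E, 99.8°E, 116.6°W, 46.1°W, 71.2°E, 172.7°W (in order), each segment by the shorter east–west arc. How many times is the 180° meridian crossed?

Leg 1: +161.8° → +99.8°, shortest Δλ = -62.0° (west) — does not cross 180°.
Leg 2: +99.8° → -116.6°, shortest Δλ = 143.6° (east) — crosses 180°.
Leg 3: -116.6° → -46.1°, shortest Δλ = 70.5° (east) — does not cross 180°.
Leg 4: -46.1° → +71.2°, shortest Δλ = 117.3° (east) — does not cross 180°.
Leg 5: +71.2° → -172.7°, shortest Δλ = 116.1° (east) — crosses 180°.
Total crossings: 2.

2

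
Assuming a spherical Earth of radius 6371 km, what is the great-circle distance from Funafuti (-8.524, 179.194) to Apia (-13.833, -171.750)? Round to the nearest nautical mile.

Δλ = -171.750 − 179.194 = -350.944°; wrapped into (−180°, 180°]: 9.056°.
Δφ = -13.833 − -8.524 = -5.309°.
a = sin²(Δφ/2) + cos φ₁ · cos φ₂ · sin²(Δλ/2) = 0.008130.
c = 2·atan2(√a, √(1−a)) = 0.18058 rad → d = 6371·c ≈ 1150.45 km ≈ 621.19 nmi.

621 nmi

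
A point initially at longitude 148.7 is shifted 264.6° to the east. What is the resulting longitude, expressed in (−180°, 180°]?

Start at +148.7°; shift +264.6° → +413.3°.
+413.3° lies outside (−180°, 180°]; subtract 360° → +53.3°.

+53.3°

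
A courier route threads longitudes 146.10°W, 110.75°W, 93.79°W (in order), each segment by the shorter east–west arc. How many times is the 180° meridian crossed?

0

Leg 1: -146.10° → -110.75°, shortest Δλ = 35.35° (east) — does not cross 180°.
Leg 2: -110.75° → -93.79°, shortest Δλ = 16.96° (east) — does not cross 180°.
Total crossings: 0.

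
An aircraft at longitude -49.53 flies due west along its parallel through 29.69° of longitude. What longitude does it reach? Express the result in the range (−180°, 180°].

Start at -49.53°; shift −29.69° → -79.22°.
-79.22° already lies in (−180°, 180°].

-79.22°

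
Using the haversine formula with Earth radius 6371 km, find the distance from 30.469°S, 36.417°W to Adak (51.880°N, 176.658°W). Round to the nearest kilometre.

16000 km

Δλ = -176.658 − -36.417 = -140.241°.
Δφ = 51.880 − -30.469 = 82.349°.
a = sin²(Δφ/2) + cos φ₁ · cos φ₂ · sin²(Δλ/2) = 0.903971.
c = 2·atan2(√a, √(1−a)) = 2.51145 rad → d = 6371·c ≈ 16000.43 km.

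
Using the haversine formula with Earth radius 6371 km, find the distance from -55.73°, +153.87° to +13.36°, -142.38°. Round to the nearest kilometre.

Δλ = -142.38 − 153.87 = -296.25°; wrapped into (−180°, 180°]: 63.75°.
Δφ = 13.36 − -55.73 = 69.09°.
a = sin²(Δφ/2) + cos φ₁ · cos φ₂ · sin²(Δλ/2) = 0.474322.
c = 2·atan2(√a, √(1−a)) = 1.51942 rad → d = 6371·c ≈ 9680.21 km.

9680 km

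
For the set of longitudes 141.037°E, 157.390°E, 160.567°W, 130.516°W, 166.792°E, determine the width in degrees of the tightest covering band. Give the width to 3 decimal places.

Sort the longitudes: -160.567°, -130.516°, +141.037°, +157.390°, +166.792°.
Eastward gaps between consecutive values (wrapping around): 30.051°, 271.553°, 16.353°, 9.402°, 32.641°.
Largest gap = 271.553° ⇒ minimal covering band is its complement: 360° − 271.553° = 88.447°.
Band runs from +141.037° eastward to -130.516°, crossing the antimeridian.

88.447°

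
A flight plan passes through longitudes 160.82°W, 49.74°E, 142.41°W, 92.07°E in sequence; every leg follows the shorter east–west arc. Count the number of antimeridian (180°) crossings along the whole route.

Leg 1: -160.82° → +49.74°, shortest Δλ = -149.44° (west) — crosses 180°.
Leg 2: +49.74° → -142.41°, shortest Δλ = 167.85° (east) — crosses 180°.
Leg 3: -142.41° → +92.07°, shortest Δλ = -125.52° (west) — crosses 180°.
Total crossings: 3.

3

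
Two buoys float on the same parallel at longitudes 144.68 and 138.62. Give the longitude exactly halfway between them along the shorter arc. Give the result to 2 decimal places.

Signed shortest Δλ from +144.68° to +138.62° is -6.06°.
Midpoint longitude = +144.68° + (-6.06°)/2 = +144.68° − 3.03° = +141.65°.

+141.65°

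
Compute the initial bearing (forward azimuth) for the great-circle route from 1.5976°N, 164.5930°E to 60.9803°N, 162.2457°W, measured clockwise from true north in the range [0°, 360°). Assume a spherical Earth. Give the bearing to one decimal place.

17.1°

Δλ = -162.2457 − 164.5930 = -326.8387°; wrapped into (−180°, 180°]: 33.1613°.
θ = atan2( sin Δλ · cos φ₂ , cos φ₁ · sin φ₂ − sin φ₁ · cos φ₂ · cos Δλ )
  = atan2(0.26535, 0.86279) = 17.095° → normalised to [0°, 360°): 17.095°.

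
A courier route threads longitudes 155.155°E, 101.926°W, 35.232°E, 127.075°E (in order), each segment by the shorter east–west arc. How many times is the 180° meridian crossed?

1

Leg 1: +155.155° → -101.926°, shortest Δλ = 102.919° (east) — crosses 180°.
Leg 2: -101.926° → +35.232°, shortest Δλ = 137.158° (east) — does not cross 180°.
Leg 3: +35.232° → +127.075°, shortest Δλ = 91.843° (east) — does not cross 180°.
Total crossings: 1.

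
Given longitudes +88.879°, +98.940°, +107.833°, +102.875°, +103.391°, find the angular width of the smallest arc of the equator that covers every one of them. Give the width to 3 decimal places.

Sort the longitudes: +88.879°, +98.940°, +102.875°, +103.391°, +107.833°.
Eastward gaps between consecutive values (wrapping around): 10.061°, 3.935°, 0.516°, 4.442°, 341.046°.
Largest gap = 341.046° ⇒ minimal covering band is its complement: 360° − 341.046° = 18.954°.
Band runs from +88.879° eastward to +107.833°.

18.954°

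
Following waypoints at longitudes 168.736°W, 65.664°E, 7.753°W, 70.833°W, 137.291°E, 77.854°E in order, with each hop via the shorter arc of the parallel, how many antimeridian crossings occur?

Leg 1: -168.736° → +65.664°, shortest Δλ = -125.6° (west) — crosses 180°.
Leg 2: +65.664° → -7.753°, shortest Δλ = -73.417° (west) — does not cross 180°.
Leg 3: -7.753° → -70.833°, shortest Δλ = -63.08° (west) — does not cross 180°.
Leg 4: -70.833° → +137.291°, shortest Δλ = -151.876° (west) — crosses 180°.
Leg 5: +137.291° → +77.854°, shortest Δλ = -59.437° (west) — does not cross 180°.
Total crossings: 2.

2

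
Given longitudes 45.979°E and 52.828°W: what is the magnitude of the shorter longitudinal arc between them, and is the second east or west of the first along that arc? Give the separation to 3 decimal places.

98.807° west

Raw difference: -52.828 − 45.979 = -98.807°.
Normalise into (−180°, 180°]: -98.807° stays -98.807°.
Negative ⇒ the second point lies to the west; separation 98.807°.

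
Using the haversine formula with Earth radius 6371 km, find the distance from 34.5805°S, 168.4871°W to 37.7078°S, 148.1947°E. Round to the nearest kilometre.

3871 km

Δλ = 148.1947 − -168.4871 = 316.6818°; wrapped into (−180°, 180°]: -43.3182°.
Δφ = -37.7078 − -34.5805 = -3.1273°.
a = sin²(Δφ/2) + cos φ₁ · cos φ₂ · sin²(Δλ/2) = 0.089476.
c = 2·atan2(√a, √(1−a)) = 0.60755 rad → d = 6371·c ≈ 3870.71 km.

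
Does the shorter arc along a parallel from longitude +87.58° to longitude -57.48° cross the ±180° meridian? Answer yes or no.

No

Signed shortest Δλ = ((-57.48 − 87.58 + 180) mod 360) − 180 = -145.06°.
Going west by 145.06° from +87.58° reaches -57.48° without touching 180°.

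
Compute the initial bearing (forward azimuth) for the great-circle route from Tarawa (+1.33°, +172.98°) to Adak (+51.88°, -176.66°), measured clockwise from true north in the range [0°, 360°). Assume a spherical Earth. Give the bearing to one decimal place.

Δλ = -176.66 − 172.98 = -349.64°; wrapped into (−180°, 180°]: 10.36°.
θ = atan2( sin Δλ · cos φ₂ , cos φ₁ · sin φ₂ − sin φ₁ · cos φ₂ · cos Δλ )
  = atan2(0.11101, 0.77241) = 8.179° → normalised to [0°, 360°): 8.179°.

8.2°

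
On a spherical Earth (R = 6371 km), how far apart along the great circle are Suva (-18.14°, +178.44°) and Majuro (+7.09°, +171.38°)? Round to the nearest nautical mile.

1572 nmi

Δλ = 171.38 − 178.44 = -7.06°.
Δφ = 7.09 − -18.14 = 25.23°.
a = sin²(Δφ/2) + cos φ₁ · cos φ₂ · sin²(Δλ/2) = 0.051273.
c = 2·atan2(√a, √(1−a)) = 0.45683 rad → d = 6371·c ≈ 2910.48 km ≈ 1571.54 nmi.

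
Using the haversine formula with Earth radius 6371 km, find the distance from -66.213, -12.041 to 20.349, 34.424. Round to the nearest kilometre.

10375 km

Δλ = 34.424 − -12.041 = 46.465°.
Δφ = 20.349 − -66.213 = 86.562°.
a = sin²(Δφ/2) + cos φ₁ · cos φ₂ · sin²(Δλ/2) = 0.528859.
c = 2·atan2(√a, √(1−a)) = 1.62855 rad → d = 6371·c ≈ 10375.47 km.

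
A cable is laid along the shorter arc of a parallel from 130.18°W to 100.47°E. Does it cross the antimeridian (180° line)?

Yes

Naïve |100.47 − -130.18| = 230.65° > 180°, so the shorter arc goes the other way round — across 180°.
Signed shortest Δλ = ((100.47 − -130.18 + 180) mod 360) − 180 = -129.35°.
Going west by 129.35° from -130.18° passes through 180° before reaching +100.47°.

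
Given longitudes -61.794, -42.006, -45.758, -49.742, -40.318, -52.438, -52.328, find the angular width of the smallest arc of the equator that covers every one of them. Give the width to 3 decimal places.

Sort the longitudes: -61.794°, -52.438°, -52.328°, -49.742°, -45.758°, -42.006°, -40.318°.
Eastward gaps between consecutive values (wrapping around): 9.356°, 0.110°, 2.586°, 3.984°, 3.752°, 1.688°, 338.524°.
Largest gap = 338.524° ⇒ minimal covering band is its complement: 360° − 338.524° = 21.476°.
Band runs from -61.794° eastward to -40.318°.

21.476°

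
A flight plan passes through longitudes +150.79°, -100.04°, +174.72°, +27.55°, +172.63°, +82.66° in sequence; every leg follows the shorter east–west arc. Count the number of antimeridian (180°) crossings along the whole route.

2

Leg 1: +150.79° → -100.04°, shortest Δλ = 109.17° (east) — crosses 180°.
Leg 2: -100.04° → +174.72°, shortest Δλ = -85.24° (west) — crosses 180°.
Leg 3: +174.72° → +27.55°, shortest Δλ = -147.17° (west) — does not cross 180°.
Leg 4: +27.55° → +172.63°, shortest Δλ = 145.08° (east) — does not cross 180°.
Leg 5: +172.63° → +82.66°, shortest Δλ = -89.97° (west) — does not cross 180°.
Total crossings: 2.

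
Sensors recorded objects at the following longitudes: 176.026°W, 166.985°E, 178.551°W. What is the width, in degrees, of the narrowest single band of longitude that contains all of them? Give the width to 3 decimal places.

16.989°

Sort the longitudes: -178.551°, -176.026°, +166.985°.
Eastward gaps between consecutive values (wrapping around): 2.525°, 343.011°, 14.464°.
Largest gap = 343.011° ⇒ minimal covering band is its complement: 360° − 343.011° = 16.989°.
Band runs from +166.985° eastward to -176.026°, crossing the antimeridian.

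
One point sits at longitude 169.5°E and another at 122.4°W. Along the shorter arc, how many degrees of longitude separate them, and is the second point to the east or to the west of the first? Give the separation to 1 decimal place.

68.1° east

Raw difference: -122.4 − 169.5 = -291.9°.
Normalise into (−180°, 180°]: -291.9° + 360° = 68.1°.
Positive ⇒ the second point lies to the east; separation 68.1°.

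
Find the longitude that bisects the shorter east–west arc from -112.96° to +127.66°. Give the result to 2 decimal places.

Signed shortest Δλ from -112.96° to +127.66° is -119.38°.
Midpoint longitude = -112.96° + (-119.38°)/2 = -112.96° − 59.69° = -172.65°.
(The naïve average (-112.96 + +127.66)/2 = 7.35° is on the wrong side of the globe.)

-172.65°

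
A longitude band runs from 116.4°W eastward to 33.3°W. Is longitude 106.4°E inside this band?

Band width going east from -116.4° to -33.3°: ((-33.3 − -116.4) mod 360) = 83.1°.
Offset of +106.4° east of the west edge: ((106.4 − -116.4) mod 360) = 222.8°.
222.8° > 83.1° ⇒ outside.

No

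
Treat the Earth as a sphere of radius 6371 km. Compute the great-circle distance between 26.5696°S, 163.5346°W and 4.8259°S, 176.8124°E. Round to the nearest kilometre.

3194 km

Δλ = 176.8124 − -163.5346 = 340.3470°; wrapped into (−180°, 180°]: -19.6530°.
Δφ = -4.8259 − -26.5696 = 21.7437°.
a = sin²(Δφ/2) + cos φ₁ · cos φ₂ · sin²(Δλ/2) = 0.061533.
c = 2·atan2(√a, √(1−a)) = 0.50135 rad → d = 6371·c ≈ 3194.11 km.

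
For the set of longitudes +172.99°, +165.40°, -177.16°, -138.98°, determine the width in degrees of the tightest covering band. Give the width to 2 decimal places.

55.62°

Sort the longitudes: -177.16°, -138.98°, +165.40°, +172.99°.
Eastward gaps between consecutive values (wrapping around): 38.18°, 304.38°, 7.59°, 9.85°.
Largest gap = 304.38° ⇒ minimal covering band is its complement: 360° − 304.38° = 55.62°.
Band runs from +165.40° eastward to -138.98°, crossing the antimeridian.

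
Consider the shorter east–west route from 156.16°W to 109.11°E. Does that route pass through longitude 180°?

Naïve |109.11 − -156.16| = 265.27° > 180°, so the shorter arc goes the other way round — across 180°.
Signed shortest Δλ = ((109.11 − -156.16 + 180) mod 360) − 180 = -94.73°.
Going west by 94.73° from -156.16° passes through 180° before reaching +109.11°.

Yes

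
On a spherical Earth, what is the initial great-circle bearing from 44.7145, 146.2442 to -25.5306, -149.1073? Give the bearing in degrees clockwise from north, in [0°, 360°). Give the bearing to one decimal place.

125.3°

Δλ = -149.1073 − 146.2442 = -295.3515°; wrapped into (−180°, 180°]: 64.6485°.
θ = atan2( sin Δλ · cos φ₂ , cos φ₁ · sin φ₂ − sin φ₁ · cos φ₂ · cos Δλ )
  = atan2(0.81546, -0.57811) = 125.334° → normalised to [0°, 360°): 125.334°.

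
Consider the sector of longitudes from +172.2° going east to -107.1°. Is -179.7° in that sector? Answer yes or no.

Yes

Band width going east from +172.2° to -107.1°: ((-107.1 − 172.2) mod 360) = 80.7°.
Offset of -179.7° east of the west edge: ((-179.7 − 172.2) mod 360) = 8.1°.
8.1° ≤ 80.7° ⇒ inside.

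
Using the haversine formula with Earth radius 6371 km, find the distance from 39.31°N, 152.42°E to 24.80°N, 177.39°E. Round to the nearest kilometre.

Δλ = 177.39 − 152.42 = 24.97°.
Δφ = 24.80 − 39.31 = -14.51°.
a = sin²(Δφ/2) + cos φ₁ · cos φ₂ · sin²(Δλ/2) = 0.048774.
c = 2·atan2(√a, √(1−a)) = 0.44537 rad → d = 6371·c ≈ 2837.44 km.

2837 km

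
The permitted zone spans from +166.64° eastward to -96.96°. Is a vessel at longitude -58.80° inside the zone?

Band width going east from +166.64° to -96.96°: ((-96.96 − 166.64) mod 360) = 96.40°.
Offset of -58.80° east of the west edge: ((-58.80 − 166.64) mod 360) = 134.56°.
134.56° > 96.40° ⇒ outside.

No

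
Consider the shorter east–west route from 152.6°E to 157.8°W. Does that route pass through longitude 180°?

Yes

Naïve |-157.8 − 152.6| = 310.4° > 180°, so the shorter arc goes the other way round — across 180°.
Signed shortest Δλ = ((-157.8 − 152.6 + 180) mod 360) − 180 = 49.6°.
Going east by 49.6° from +152.6° passes through 180° before reaching -157.8°.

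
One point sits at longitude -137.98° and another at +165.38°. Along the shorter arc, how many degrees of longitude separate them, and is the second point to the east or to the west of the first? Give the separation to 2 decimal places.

56.64° west

Raw difference: 165.38 − -137.98 = 303.36°.
Normalise into (−180°, 180°]: 303.36° − 360° = -56.64°.
Negative ⇒ the second point lies to the west; separation 56.64°.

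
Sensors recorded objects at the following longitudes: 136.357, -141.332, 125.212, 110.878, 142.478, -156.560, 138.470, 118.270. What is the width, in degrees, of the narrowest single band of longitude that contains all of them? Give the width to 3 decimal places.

Sort the longitudes: -156.560°, -141.332°, +110.878°, +118.270°, +125.212°, +136.357°, +138.470°, +142.478°.
Eastward gaps between consecutive values (wrapping around): 15.228°, 252.210°, 7.392°, 6.942°, 11.145°, 2.113°, 4.008°, 60.962°.
Largest gap = 252.210° ⇒ minimal covering band is its complement: 360° − 252.210° = 107.790°.
Band runs from +110.878° eastward to -141.332°, crossing the antimeridian.

107.790°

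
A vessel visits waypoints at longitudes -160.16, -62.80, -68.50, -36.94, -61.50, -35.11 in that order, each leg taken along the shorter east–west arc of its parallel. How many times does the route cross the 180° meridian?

0

Leg 1: -160.16° → -62.80°, shortest Δλ = 97.36° (east) — does not cross 180°.
Leg 2: -62.80° → -68.50°, shortest Δλ = -5.7° (west) — does not cross 180°.
Leg 3: -68.50° → -36.94°, shortest Δλ = 31.56° (east) — does not cross 180°.
Leg 4: -36.94° → -61.50°, shortest Δλ = -24.56° (west) — does not cross 180°.
Leg 5: -61.50° → -35.11°, shortest Δλ = 26.39° (east) — does not cross 180°.
Total crossings: 0.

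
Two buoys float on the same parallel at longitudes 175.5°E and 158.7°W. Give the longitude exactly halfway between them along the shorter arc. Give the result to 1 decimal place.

Signed shortest Δλ from +175.5° to -158.7° is +25.8°.
Midpoint longitude = +175.5° + (+25.8°)/2 = +175.5° + 12.9° = +188.4°.
Normalise into (−180°, 180°]: -171.6°.
(The naïve average (+175.5 + -158.7)/2 = 8.4° is on the wrong side of the globe.)

171.6°W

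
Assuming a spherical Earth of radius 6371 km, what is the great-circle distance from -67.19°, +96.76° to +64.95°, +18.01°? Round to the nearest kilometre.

Δλ = 18.01 − 96.76 = -78.75°.
Δφ = 64.95 − -67.19 = 132.14°.
a = sin²(Δφ/2) + cos φ₁ · cos φ₂ · sin²(Δλ/2) = 0.901533.
c = 2·atan2(√a, √(1−a)) = 2.50322 rad → d = 6371·c ≈ 15948.02 km.

15948 km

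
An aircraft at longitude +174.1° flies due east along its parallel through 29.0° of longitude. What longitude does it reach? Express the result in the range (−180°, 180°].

-156.9°

Start at +174.1°; shift +29.0° → +203.1°.
+203.1° lies outside (−180°, 180°]; subtract 360° → -156.9°.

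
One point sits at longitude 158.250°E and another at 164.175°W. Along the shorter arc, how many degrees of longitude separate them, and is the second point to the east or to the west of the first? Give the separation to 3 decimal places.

37.575° east

Raw difference: -164.175 − 158.250 = -322.425°.
Normalise into (−180°, 180°]: -322.425° + 360° = 37.575°.
Positive ⇒ the second point lies to the east; separation 37.575°.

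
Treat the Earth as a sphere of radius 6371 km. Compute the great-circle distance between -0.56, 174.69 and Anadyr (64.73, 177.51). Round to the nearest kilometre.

7264 km

Δλ = 177.51 − 174.69 = 2.82°.
Δφ = 64.73 − -0.56 = 65.29°.
a = sin²(Δφ/2) + cos φ₁ · cos φ₂ · sin²(Δλ/2) = 0.291246.
c = 2·atan2(√a, √(1−a)) = 1.14009 rad → d = 6371·c ≈ 7263.54 km.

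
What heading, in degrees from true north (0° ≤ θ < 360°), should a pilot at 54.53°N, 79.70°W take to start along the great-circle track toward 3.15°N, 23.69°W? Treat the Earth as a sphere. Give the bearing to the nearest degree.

Δλ = -23.69 − -79.70 = 56.01°.
θ = atan2( sin Δλ · cos φ₂ , cos φ₁ · sin φ₂ − sin φ₁ · cos φ₂ · cos Δλ )
  = atan2(0.82788, -0.42273) = 117.049° → normalised to [0°, 360°): 117.049°.

117°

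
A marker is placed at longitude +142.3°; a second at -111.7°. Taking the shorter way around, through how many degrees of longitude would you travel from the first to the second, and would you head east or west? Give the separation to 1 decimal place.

106.0° east

Raw difference: -111.7 − 142.3 = -254.0°.
Normalise into (−180°, 180°]: -254.0° + 360° = 106.0°.
Positive ⇒ the second point lies to the east; separation 106.0°.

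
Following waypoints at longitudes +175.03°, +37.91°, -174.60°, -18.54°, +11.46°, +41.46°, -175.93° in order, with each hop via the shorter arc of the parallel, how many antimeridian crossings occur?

Leg 1: +175.03° → +37.91°, shortest Δλ = -137.12° (west) — does not cross 180°.
Leg 2: +37.91° → -174.60°, shortest Δλ = 147.49° (east) — crosses 180°.
Leg 3: -174.60° → -18.54°, shortest Δλ = 156.06° (east) — does not cross 180°.
Leg 4: -18.54° → +11.46°, shortest Δλ = 30.0° (east) — does not cross 180°.
Leg 5: +11.46° → +41.46°, shortest Δλ = 30.0° (east) — does not cross 180°.
Leg 6: +41.46° → -175.93°, shortest Δλ = 142.61° (east) — crosses 180°.
Total crossings: 2.

2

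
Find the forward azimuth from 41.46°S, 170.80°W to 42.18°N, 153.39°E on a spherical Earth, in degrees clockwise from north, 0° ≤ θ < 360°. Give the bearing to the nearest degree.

Δλ = 153.39 − -170.80 = 324.19°; wrapped into (−180°, 180°]: -35.81°.
θ = atan2( sin Δλ · cos φ₂ , cos φ₁ · sin φ₂ − sin φ₁ · cos φ₂ · cos Δλ )
  = atan2(-0.43358, 0.90110) = -25.696° → normalised to [0°, 360°): 334.304°.

334°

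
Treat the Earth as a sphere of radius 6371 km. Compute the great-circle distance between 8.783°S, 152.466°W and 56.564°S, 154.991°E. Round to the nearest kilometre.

6972 km

Δλ = 154.991 − -152.466 = 307.457°; wrapped into (−180°, 180°]: -52.543°.
Δφ = -56.564 − -8.783 = -47.781°.
a = sin²(Δφ/2) + cos φ₁ · cos φ₂ · sin²(Δλ/2) = 0.270702.
c = 2·atan2(√a, √(1−a)) = 1.09438 rad → d = 6371·c ≈ 6972.31 km.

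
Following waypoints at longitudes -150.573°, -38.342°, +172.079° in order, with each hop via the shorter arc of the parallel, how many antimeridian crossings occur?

1

Leg 1: -150.573° → -38.342°, shortest Δλ = 112.231° (east) — does not cross 180°.
Leg 2: -38.342° → +172.079°, shortest Δλ = -149.579° (west) — crosses 180°.
Total crossings: 1.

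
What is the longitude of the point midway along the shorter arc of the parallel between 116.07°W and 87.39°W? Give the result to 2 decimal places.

Signed shortest Δλ from -116.07° to -87.39° is +28.68°.
Midpoint longitude = -116.07° + (+28.68°)/2 = -116.07° + 14.34° = -101.73°.

101.73°W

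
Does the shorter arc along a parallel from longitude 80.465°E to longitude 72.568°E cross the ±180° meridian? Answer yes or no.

Signed shortest Δλ = ((72.568 − 80.465 + 180) mod 360) − 180 = -7.897°.
Going west by 7.897° from +80.465° reaches +72.568° without touching 180°.

No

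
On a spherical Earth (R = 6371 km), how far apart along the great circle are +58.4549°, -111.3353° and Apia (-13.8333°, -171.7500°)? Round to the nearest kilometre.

9708 km

Δλ = -171.7500 − -111.3353 = -60.4147°.
Δφ = -13.8333 − 58.4549 = -72.2882°.
a = sin²(Δφ/2) + cos φ₁ · cos φ₂ · sin²(Δλ/2) = 0.476480.
c = 2·atan2(√a, √(1−a)) = 1.52374 rad → d = 6371·c ≈ 9707.74 km.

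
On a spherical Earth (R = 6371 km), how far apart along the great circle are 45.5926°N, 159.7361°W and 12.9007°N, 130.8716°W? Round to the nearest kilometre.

4538 km

Δλ = -130.8716 − -159.7361 = 28.8645°.
Δφ = 12.9007 − 45.5926 = -32.6919°.
a = sin²(Δφ/2) + cos φ₁ · cos φ₂ · sin²(Δλ/2) = 0.121577.
c = 2·atan2(√a, √(1−a)) = 0.71232 rad → d = 6371·c ≈ 4538.20 km.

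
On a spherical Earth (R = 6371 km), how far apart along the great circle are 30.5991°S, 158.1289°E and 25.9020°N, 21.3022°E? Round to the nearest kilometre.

15780 km

Δλ = 21.3022 − 158.1289 = -136.8267°.
Δφ = 25.9020 − -30.5991 = 56.5011°.
a = sin²(Δφ/2) + cos φ₁ · cos φ₂ · sin²(Δλ/2) = 0.893517.
c = 2·atan2(√a, √(1−a)) = 2.47678 rad → d = 6371·c ≈ 15779.58 km.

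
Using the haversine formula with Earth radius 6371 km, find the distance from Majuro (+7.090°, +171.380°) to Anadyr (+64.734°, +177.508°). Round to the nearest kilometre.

6428 km

Δλ = 177.508 − 171.380 = 6.128°.
Δφ = 64.734 − 7.090 = 57.644°.
a = sin²(Δφ/2) + cos φ₁ · cos φ₂ · sin²(Δλ/2) = 0.233621.
c = 2·atan2(√a, √(1−a)) = 1.00894 rad → d = 6371·c ≈ 6427.96 km.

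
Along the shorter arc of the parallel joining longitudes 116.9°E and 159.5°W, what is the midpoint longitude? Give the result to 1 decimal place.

158.7°E

Signed shortest Δλ from +116.9° to -159.5° is +83.6°.
Midpoint longitude = +116.9° + (+83.6°)/2 = +116.9° + 41.8° = +158.7°.
(The naïve average (+116.9 + -159.5)/2 = -21.3° is on the wrong side of the globe.)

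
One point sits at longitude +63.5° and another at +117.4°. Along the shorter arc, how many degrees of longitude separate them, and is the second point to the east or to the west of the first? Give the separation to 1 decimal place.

53.9° east

Raw difference: 117.4 − 63.5 = 53.9°.
Normalise into (−180°, 180°]: 53.9° stays 53.9°.
Positive ⇒ the second point lies to the east; separation 53.9°.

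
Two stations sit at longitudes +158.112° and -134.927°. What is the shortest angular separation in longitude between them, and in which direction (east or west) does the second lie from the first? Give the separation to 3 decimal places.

66.961° east

Raw difference: -134.927 − 158.112 = -293.039°.
Normalise into (−180°, 180°]: -293.039° + 360° = 66.961°.
Positive ⇒ the second point lies to the east; separation 66.961°.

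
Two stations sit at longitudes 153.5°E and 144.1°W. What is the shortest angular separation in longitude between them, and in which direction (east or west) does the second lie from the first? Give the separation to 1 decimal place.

Raw difference: -144.1 − 153.5 = -297.6°.
Normalise into (−180°, 180°]: -297.6° + 360° = 62.4°.
Positive ⇒ the second point lies to the east; separation 62.4°.

62.4° east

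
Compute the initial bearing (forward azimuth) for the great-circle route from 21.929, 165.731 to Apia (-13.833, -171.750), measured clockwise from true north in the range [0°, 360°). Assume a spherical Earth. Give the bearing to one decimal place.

Δλ = -171.750 − 165.731 = -337.481°; wrapped into (−180°, 180°]: 22.519°.
θ = atan2( sin Δλ · cos φ₂ , cos φ₁ · sin φ₂ − sin φ₁ · cos φ₂ · cos Δλ )
  = atan2(0.37188, -0.55677) = 146.260° → normalised to [0°, 360°): 146.260°.

146.3°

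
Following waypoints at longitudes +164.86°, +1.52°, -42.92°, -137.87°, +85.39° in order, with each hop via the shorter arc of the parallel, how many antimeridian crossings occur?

Leg 1: +164.86° → +1.52°, shortest Δλ = -163.34° (west) — does not cross 180°.
Leg 2: +1.52° → -42.92°, shortest Δλ = -44.44° (west) — does not cross 180°.
Leg 3: -42.92° → -137.87°, shortest Δλ = -94.95° (west) — does not cross 180°.
Leg 4: -137.87° → +85.39°, shortest Δλ = -136.74° (west) — crosses 180°.
Total crossings: 1.

1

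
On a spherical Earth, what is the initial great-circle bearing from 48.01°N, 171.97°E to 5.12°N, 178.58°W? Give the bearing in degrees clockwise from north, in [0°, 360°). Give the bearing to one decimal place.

Δλ = -178.58 − 171.97 = -350.55°; wrapped into (−180°, 180°]: 9.45°.
θ = atan2( sin Δλ · cos φ₂ , cos φ₁ · sin φ₂ − sin φ₁ · cos φ₂ · cos Δλ )
  = atan2(0.16353, -0.67055) = 166.294° → normalised to [0°, 360°): 166.294°.

166.3°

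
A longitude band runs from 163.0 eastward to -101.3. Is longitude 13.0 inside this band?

No

Band width going east from +163.0° to -101.3°: ((-101.3 − 163.0) mod 360) = 95.7°.
Offset of +13.0° east of the west edge: ((13.0 − 163.0) mod 360) = 210.0°.
210.0° > 95.7° ⇒ outside.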